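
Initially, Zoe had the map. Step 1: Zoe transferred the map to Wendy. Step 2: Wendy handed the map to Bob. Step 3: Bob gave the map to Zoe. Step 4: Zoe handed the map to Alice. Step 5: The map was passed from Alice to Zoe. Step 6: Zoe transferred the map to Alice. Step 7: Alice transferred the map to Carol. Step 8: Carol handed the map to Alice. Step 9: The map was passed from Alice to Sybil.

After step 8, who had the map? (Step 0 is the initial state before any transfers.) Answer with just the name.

Answer: Alice

Derivation:
Tracking the map holder through step 8:
After step 0 (start): Zoe
After step 1: Wendy
After step 2: Bob
After step 3: Zoe
After step 4: Alice
After step 5: Zoe
After step 6: Alice
After step 7: Carol
After step 8: Alice

At step 8, the holder is Alice.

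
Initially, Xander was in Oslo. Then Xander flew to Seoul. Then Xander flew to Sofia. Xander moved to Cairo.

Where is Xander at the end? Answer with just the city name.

Answer: Cairo

Derivation:
Tracking Xander's location:
Start: Xander is in Oslo.
After move 1: Oslo -> Seoul. Xander is in Seoul.
After move 2: Seoul -> Sofia. Xander is in Sofia.
After move 3: Sofia -> Cairo. Xander is in Cairo.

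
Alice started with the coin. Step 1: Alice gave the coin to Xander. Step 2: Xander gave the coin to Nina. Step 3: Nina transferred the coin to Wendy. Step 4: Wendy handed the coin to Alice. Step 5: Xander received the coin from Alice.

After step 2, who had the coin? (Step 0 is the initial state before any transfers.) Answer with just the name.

Answer: Nina

Derivation:
Tracking the coin holder through step 2:
After step 0 (start): Alice
After step 1: Xander
After step 2: Nina

At step 2, the holder is Nina.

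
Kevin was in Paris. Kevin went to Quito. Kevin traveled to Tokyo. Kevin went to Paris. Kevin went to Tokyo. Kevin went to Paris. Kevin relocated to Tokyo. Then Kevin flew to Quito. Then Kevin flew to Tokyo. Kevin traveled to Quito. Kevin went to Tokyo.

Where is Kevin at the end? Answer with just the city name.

Answer: Tokyo

Derivation:
Tracking Kevin's location:
Start: Kevin is in Paris.
After move 1: Paris -> Quito. Kevin is in Quito.
After move 2: Quito -> Tokyo. Kevin is in Tokyo.
After move 3: Tokyo -> Paris. Kevin is in Paris.
After move 4: Paris -> Tokyo. Kevin is in Tokyo.
After move 5: Tokyo -> Paris. Kevin is in Paris.
After move 6: Paris -> Tokyo. Kevin is in Tokyo.
After move 7: Tokyo -> Quito. Kevin is in Quito.
After move 8: Quito -> Tokyo. Kevin is in Tokyo.
After move 9: Tokyo -> Quito. Kevin is in Quito.
After move 10: Quito -> Tokyo. Kevin is in Tokyo.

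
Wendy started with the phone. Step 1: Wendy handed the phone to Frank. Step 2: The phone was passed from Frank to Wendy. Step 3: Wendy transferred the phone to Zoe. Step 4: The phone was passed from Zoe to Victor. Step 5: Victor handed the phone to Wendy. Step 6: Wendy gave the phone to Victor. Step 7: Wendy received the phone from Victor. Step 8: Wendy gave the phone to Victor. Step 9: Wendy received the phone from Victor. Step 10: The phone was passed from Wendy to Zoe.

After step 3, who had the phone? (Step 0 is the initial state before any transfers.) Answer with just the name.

Tracking the phone holder through step 3:
After step 0 (start): Wendy
After step 1: Frank
After step 2: Wendy
After step 3: Zoe

At step 3, the holder is Zoe.

Answer: Zoe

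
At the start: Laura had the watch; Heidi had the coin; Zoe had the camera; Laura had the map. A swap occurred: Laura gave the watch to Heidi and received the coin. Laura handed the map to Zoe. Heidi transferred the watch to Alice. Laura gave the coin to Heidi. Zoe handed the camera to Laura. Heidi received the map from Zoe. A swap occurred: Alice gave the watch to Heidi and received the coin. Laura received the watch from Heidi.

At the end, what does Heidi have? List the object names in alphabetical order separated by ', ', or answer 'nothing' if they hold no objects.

Tracking all object holders:
Start: watch:Laura, coin:Heidi, camera:Zoe, map:Laura
Event 1 (swap watch<->coin: now watch:Heidi, coin:Laura). State: watch:Heidi, coin:Laura, camera:Zoe, map:Laura
Event 2 (give map: Laura -> Zoe). State: watch:Heidi, coin:Laura, camera:Zoe, map:Zoe
Event 3 (give watch: Heidi -> Alice). State: watch:Alice, coin:Laura, camera:Zoe, map:Zoe
Event 4 (give coin: Laura -> Heidi). State: watch:Alice, coin:Heidi, camera:Zoe, map:Zoe
Event 5 (give camera: Zoe -> Laura). State: watch:Alice, coin:Heidi, camera:Laura, map:Zoe
Event 6 (give map: Zoe -> Heidi). State: watch:Alice, coin:Heidi, camera:Laura, map:Heidi
Event 7 (swap watch<->coin: now watch:Heidi, coin:Alice). State: watch:Heidi, coin:Alice, camera:Laura, map:Heidi
Event 8 (give watch: Heidi -> Laura). State: watch:Laura, coin:Alice, camera:Laura, map:Heidi

Final state: watch:Laura, coin:Alice, camera:Laura, map:Heidi
Heidi holds: map.

Answer: map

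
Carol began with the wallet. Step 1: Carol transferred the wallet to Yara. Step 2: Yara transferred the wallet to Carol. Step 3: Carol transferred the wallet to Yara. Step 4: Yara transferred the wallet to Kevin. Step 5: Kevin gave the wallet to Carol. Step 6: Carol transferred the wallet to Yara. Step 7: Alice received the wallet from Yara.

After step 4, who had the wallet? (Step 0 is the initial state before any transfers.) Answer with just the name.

Tracking the wallet holder through step 4:
After step 0 (start): Carol
After step 1: Yara
After step 2: Carol
After step 3: Yara
After step 4: Kevin

At step 4, the holder is Kevin.

Answer: Kevin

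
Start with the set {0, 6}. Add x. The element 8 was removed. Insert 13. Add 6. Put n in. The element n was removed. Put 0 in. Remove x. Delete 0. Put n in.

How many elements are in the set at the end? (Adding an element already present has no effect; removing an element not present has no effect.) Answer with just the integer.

Answer: 3

Derivation:
Tracking the set through each operation:
Start: {0, 6}
Event 1 (add x): added. Set: {0, 6, x}
Event 2 (remove 8): not present, no change. Set: {0, 6, x}
Event 3 (add 13): added. Set: {0, 13, 6, x}
Event 4 (add 6): already present, no change. Set: {0, 13, 6, x}
Event 5 (add n): added. Set: {0, 13, 6, n, x}
Event 6 (remove n): removed. Set: {0, 13, 6, x}
Event 7 (add 0): already present, no change. Set: {0, 13, 6, x}
Event 8 (remove x): removed. Set: {0, 13, 6}
Event 9 (remove 0): removed. Set: {13, 6}
Event 10 (add n): added. Set: {13, 6, n}

Final set: {13, 6, n} (size 3)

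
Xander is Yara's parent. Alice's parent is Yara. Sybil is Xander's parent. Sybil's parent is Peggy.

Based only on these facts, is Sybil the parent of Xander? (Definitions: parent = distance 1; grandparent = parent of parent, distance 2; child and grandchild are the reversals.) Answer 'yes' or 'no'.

Answer: yes

Derivation:
Reconstructing the parent chain from the given facts:
  Peggy -> Sybil -> Xander -> Yara -> Alice
(each arrow means 'parent of the next')
Positions in the chain (0 = top):
  position of Peggy: 0
  position of Sybil: 1
  position of Xander: 2
  position of Yara: 3
  position of Alice: 4

Sybil is at position 1, Xander is at position 2; signed distance (j - i) = 1.
'parent' requires j - i = 1. Actual distance is 1, so the relation HOLDS.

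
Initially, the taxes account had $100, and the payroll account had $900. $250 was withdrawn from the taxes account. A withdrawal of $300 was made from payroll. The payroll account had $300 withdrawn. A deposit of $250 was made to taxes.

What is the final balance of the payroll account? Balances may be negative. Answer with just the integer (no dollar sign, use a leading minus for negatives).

Tracking account balances step by step:
Start: taxes=100, payroll=900
Event 1 (withdraw 250 from taxes): taxes: 100 - 250 = -150. Balances: taxes=-150, payroll=900
Event 2 (withdraw 300 from payroll): payroll: 900 - 300 = 600. Balances: taxes=-150, payroll=600
Event 3 (withdraw 300 from payroll): payroll: 600 - 300 = 300. Balances: taxes=-150, payroll=300
Event 4 (deposit 250 to taxes): taxes: -150 + 250 = 100. Balances: taxes=100, payroll=300

Final balance of payroll: 300

Answer: 300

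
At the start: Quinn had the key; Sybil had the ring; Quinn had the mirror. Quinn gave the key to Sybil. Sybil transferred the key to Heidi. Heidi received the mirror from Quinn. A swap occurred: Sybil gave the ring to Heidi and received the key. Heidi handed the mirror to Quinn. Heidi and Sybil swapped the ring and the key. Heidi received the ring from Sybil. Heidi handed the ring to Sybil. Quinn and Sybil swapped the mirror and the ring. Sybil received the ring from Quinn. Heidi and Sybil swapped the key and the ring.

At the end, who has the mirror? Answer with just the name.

Answer: Sybil

Derivation:
Tracking all object holders:
Start: key:Quinn, ring:Sybil, mirror:Quinn
Event 1 (give key: Quinn -> Sybil). State: key:Sybil, ring:Sybil, mirror:Quinn
Event 2 (give key: Sybil -> Heidi). State: key:Heidi, ring:Sybil, mirror:Quinn
Event 3 (give mirror: Quinn -> Heidi). State: key:Heidi, ring:Sybil, mirror:Heidi
Event 4 (swap ring<->key: now ring:Heidi, key:Sybil). State: key:Sybil, ring:Heidi, mirror:Heidi
Event 5 (give mirror: Heidi -> Quinn). State: key:Sybil, ring:Heidi, mirror:Quinn
Event 6 (swap ring<->key: now ring:Sybil, key:Heidi). State: key:Heidi, ring:Sybil, mirror:Quinn
Event 7 (give ring: Sybil -> Heidi). State: key:Heidi, ring:Heidi, mirror:Quinn
Event 8 (give ring: Heidi -> Sybil). State: key:Heidi, ring:Sybil, mirror:Quinn
Event 9 (swap mirror<->ring: now mirror:Sybil, ring:Quinn). State: key:Heidi, ring:Quinn, mirror:Sybil
Event 10 (give ring: Quinn -> Sybil). State: key:Heidi, ring:Sybil, mirror:Sybil
Event 11 (swap key<->ring: now key:Sybil, ring:Heidi). State: key:Sybil, ring:Heidi, mirror:Sybil

Final state: key:Sybil, ring:Heidi, mirror:Sybil
The mirror is held by Sybil.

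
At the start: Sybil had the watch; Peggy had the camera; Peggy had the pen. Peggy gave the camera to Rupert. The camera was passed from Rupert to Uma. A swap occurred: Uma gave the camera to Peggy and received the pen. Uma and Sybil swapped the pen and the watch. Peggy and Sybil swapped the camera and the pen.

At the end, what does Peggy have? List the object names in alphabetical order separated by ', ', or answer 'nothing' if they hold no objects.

Answer: pen

Derivation:
Tracking all object holders:
Start: watch:Sybil, camera:Peggy, pen:Peggy
Event 1 (give camera: Peggy -> Rupert). State: watch:Sybil, camera:Rupert, pen:Peggy
Event 2 (give camera: Rupert -> Uma). State: watch:Sybil, camera:Uma, pen:Peggy
Event 3 (swap camera<->pen: now camera:Peggy, pen:Uma). State: watch:Sybil, camera:Peggy, pen:Uma
Event 4 (swap pen<->watch: now pen:Sybil, watch:Uma). State: watch:Uma, camera:Peggy, pen:Sybil
Event 5 (swap camera<->pen: now camera:Sybil, pen:Peggy). State: watch:Uma, camera:Sybil, pen:Peggy

Final state: watch:Uma, camera:Sybil, pen:Peggy
Peggy holds: pen.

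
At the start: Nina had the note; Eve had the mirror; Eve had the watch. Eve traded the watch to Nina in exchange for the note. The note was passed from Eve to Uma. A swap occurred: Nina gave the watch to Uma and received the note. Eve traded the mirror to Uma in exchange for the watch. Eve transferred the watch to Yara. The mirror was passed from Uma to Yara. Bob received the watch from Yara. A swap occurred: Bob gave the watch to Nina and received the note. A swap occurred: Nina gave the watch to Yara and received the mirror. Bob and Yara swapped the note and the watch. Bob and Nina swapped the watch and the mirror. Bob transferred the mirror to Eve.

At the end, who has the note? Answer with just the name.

Answer: Yara

Derivation:
Tracking all object holders:
Start: note:Nina, mirror:Eve, watch:Eve
Event 1 (swap watch<->note: now watch:Nina, note:Eve). State: note:Eve, mirror:Eve, watch:Nina
Event 2 (give note: Eve -> Uma). State: note:Uma, mirror:Eve, watch:Nina
Event 3 (swap watch<->note: now watch:Uma, note:Nina). State: note:Nina, mirror:Eve, watch:Uma
Event 4 (swap mirror<->watch: now mirror:Uma, watch:Eve). State: note:Nina, mirror:Uma, watch:Eve
Event 5 (give watch: Eve -> Yara). State: note:Nina, mirror:Uma, watch:Yara
Event 6 (give mirror: Uma -> Yara). State: note:Nina, mirror:Yara, watch:Yara
Event 7 (give watch: Yara -> Bob). State: note:Nina, mirror:Yara, watch:Bob
Event 8 (swap watch<->note: now watch:Nina, note:Bob). State: note:Bob, mirror:Yara, watch:Nina
Event 9 (swap watch<->mirror: now watch:Yara, mirror:Nina). State: note:Bob, mirror:Nina, watch:Yara
Event 10 (swap note<->watch: now note:Yara, watch:Bob). State: note:Yara, mirror:Nina, watch:Bob
Event 11 (swap watch<->mirror: now watch:Nina, mirror:Bob). State: note:Yara, mirror:Bob, watch:Nina
Event 12 (give mirror: Bob -> Eve). State: note:Yara, mirror:Eve, watch:Nina

Final state: note:Yara, mirror:Eve, watch:Nina
The note is held by Yara.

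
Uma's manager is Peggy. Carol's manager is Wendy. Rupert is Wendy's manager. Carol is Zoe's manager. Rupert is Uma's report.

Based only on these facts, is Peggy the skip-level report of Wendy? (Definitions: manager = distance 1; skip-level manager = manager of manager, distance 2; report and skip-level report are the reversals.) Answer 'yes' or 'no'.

Reconstructing the manager chain from the given facts:
  Peggy -> Uma -> Rupert -> Wendy -> Carol -> Zoe
(each arrow means 'manager of the next')
Positions in the chain (0 = top):
  position of Peggy: 0
  position of Uma: 1
  position of Rupert: 2
  position of Wendy: 3
  position of Carol: 4
  position of Zoe: 5

Peggy is at position 0, Wendy is at position 3; signed distance (j - i) = 3.
'skip-level report' requires j - i = -2. Actual distance is 3, so the relation does NOT hold.

Answer: no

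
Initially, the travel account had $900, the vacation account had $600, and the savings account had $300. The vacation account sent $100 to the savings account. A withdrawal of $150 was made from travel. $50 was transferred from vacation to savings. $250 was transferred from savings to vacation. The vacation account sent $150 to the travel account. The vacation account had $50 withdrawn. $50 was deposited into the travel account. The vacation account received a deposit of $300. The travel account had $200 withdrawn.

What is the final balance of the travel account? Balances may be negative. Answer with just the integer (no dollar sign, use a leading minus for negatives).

Answer: 750

Derivation:
Tracking account balances step by step:
Start: travel=900, vacation=600, savings=300
Event 1 (transfer 100 vacation -> savings): vacation: 600 - 100 = 500, savings: 300 + 100 = 400. Balances: travel=900, vacation=500, savings=400
Event 2 (withdraw 150 from travel): travel: 900 - 150 = 750. Balances: travel=750, vacation=500, savings=400
Event 3 (transfer 50 vacation -> savings): vacation: 500 - 50 = 450, savings: 400 + 50 = 450. Balances: travel=750, vacation=450, savings=450
Event 4 (transfer 250 savings -> vacation): savings: 450 - 250 = 200, vacation: 450 + 250 = 700. Balances: travel=750, vacation=700, savings=200
Event 5 (transfer 150 vacation -> travel): vacation: 700 - 150 = 550, travel: 750 + 150 = 900. Balances: travel=900, vacation=550, savings=200
Event 6 (withdraw 50 from vacation): vacation: 550 - 50 = 500. Balances: travel=900, vacation=500, savings=200
Event 7 (deposit 50 to travel): travel: 900 + 50 = 950. Balances: travel=950, vacation=500, savings=200
Event 8 (deposit 300 to vacation): vacation: 500 + 300 = 800. Balances: travel=950, vacation=800, savings=200
Event 9 (withdraw 200 from travel): travel: 950 - 200 = 750. Balances: travel=750, vacation=800, savings=200

Final balance of travel: 750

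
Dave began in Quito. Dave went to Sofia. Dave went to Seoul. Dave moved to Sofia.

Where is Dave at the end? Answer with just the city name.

Answer: Sofia

Derivation:
Tracking Dave's location:
Start: Dave is in Quito.
After move 1: Quito -> Sofia. Dave is in Sofia.
After move 2: Sofia -> Seoul. Dave is in Seoul.
After move 3: Seoul -> Sofia. Dave is in Sofia.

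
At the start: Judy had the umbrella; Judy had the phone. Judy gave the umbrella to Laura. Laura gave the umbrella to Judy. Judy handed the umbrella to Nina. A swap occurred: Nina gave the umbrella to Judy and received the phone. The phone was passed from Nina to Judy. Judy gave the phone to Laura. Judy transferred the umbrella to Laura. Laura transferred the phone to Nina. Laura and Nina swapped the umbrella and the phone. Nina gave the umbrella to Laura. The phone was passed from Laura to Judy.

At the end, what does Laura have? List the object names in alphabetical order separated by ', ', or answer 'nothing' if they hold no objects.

Tracking all object holders:
Start: umbrella:Judy, phone:Judy
Event 1 (give umbrella: Judy -> Laura). State: umbrella:Laura, phone:Judy
Event 2 (give umbrella: Laura -> Judy). State: umbrella:Judy, phone:Judy
Event 3 (give umbrella: Judy -> Nina). State: umbrella:Nina, phone:Judy
Event 4 (swap umbrella<->phone: now umbrella:Judy, phone:Nina). State: umbrella:Judy, phone:Nina
Event 5 (give phone: Nina -> Judy). State: umbrella:Judy, phone:Judy
Event 6 (give phone: Judy -> Laura). State: umbrella:Judy, phone:Laura
Event 7 (give umbrella: Judy -> Laura). State: umbrella:Laura, phone:Laura
Event 8 (give phone: Laura -> Nina). State: umbrella:Laura, phone:Nina
Event 9 (swap umbrella<->phone: now umbrella:Nina, phone:Laura). State: umbrella:Nina, phone:Laura
Event 10 (give umbrella: Nina -> Laura). State: umbrella:Laura, phone:Laura
Event 11 (give phone: Laura -> Judy). State: umbrella:Laura, phone:Judy

Final state: umbrella:Laura, phone:Judy
Laura holds: umbrella.

Answer: umbrella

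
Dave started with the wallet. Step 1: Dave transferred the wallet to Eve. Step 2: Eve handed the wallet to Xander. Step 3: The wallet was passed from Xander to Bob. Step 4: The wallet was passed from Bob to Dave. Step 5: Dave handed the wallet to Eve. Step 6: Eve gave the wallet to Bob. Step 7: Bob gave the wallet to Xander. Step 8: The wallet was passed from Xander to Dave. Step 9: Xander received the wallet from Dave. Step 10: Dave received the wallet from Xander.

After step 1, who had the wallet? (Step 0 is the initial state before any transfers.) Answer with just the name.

Answer: Eve

Derivation:
Tracking the wallet holder through step 1:
After step 0 (start): Dave
After step 1: Eve

At step 1, the holder is Eve.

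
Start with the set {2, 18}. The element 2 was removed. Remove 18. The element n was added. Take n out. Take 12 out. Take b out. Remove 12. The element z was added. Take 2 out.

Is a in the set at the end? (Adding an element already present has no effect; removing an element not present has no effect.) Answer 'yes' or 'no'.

Tracking the set through each operation:
Start: {18, 2}
Event 1 (remove 2): removed. Set: {18}
Event 2 (remove 18): removed. Set: {}
Event 3 (add n): added. Set: {n}
Event 4 (remove n): removed. Set: {}
Event 5 (remove 12): not present, no change. Set: {}
Event 6 (remove b): not present, no change. Set: {}
Event 7 (remove 12): not present, no change. Set: {}
Event 8 (add z): added. Set: {z}
Event 9 (remove 2): not present, no change. Set: {z}

Final set: {z} (size 1)
a is NOT in the final set.

Answer: no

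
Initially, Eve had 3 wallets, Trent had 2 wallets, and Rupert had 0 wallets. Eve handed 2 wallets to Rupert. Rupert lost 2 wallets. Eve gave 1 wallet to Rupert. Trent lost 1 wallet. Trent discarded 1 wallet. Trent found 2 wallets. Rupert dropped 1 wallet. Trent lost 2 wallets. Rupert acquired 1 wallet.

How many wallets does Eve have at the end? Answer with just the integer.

Answer: 0

Derivation:
Tracking counts step by step:
Start: Eve=3, Trent=2, Rupert=0
Event 1 (Eve -> Rupert, 2): Eve: 3 -> 1, Rupert: 0 -> 2. State: Eve=1, Trent=2, Rupert=2
Event 2 (Rupert -2): Rupert: 2 -> 0. State: Eve=1, Trent=2, Rupert=0
Event 3 (Eve -> Rupert, 1): Eve: 1 -> 0, Rupert: 0 -> 1. State: Eve=0, Trent=2, Rupert=1
Event 4 (Trent -1): Trent: 2 -> 1. State: Eve=0, Trent=1, Rupert=1
Event 5 (Trent -1): Trent: 1 -> 0. State: Eve=0, Trent=0, Rupert=1
Event 6 (Trent +2): Trent: 0 -> 2. State: Eve=0, Trent=2, Rupert=1
Event 7 (Rupert -1): Rupert: 1 -> 0. State: Eve=0, Trent=2, Rupert=0
Event 8 (Trent -2): Trent: 2 -> 0. State: Eve=0, Trent=0, Rupert=0
Event 9 (Rupert +1): Rupert: 0 -> 1. State: Eve=0, Trent=0, Rupert=1

Eve's final count: 0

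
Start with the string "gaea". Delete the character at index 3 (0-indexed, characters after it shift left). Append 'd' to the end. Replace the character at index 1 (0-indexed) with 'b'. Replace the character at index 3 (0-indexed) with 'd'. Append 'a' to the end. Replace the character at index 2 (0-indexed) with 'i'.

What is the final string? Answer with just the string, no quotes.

Answer: gbida

Derivation:
Applying each edit step by step:
Start: "gaea"
Op 1 (delete idx 3 = 'a'): "gaea" -> "gae"
Op 2 (append 'd'): "gae" -> "gaed"
Op 3 (replace idx 1: 'a' -> 'b'): "gaed" -> "gbed"
Op 4 (replace idx 3: 'd' -> 'd'): "gbed" -> "gbed"
Op 5 (append 'a'): "gbed" -> "gbeda"
Op 6 (replace idx 2: 'e' -> 'i'): "gbeda" -> "gbida"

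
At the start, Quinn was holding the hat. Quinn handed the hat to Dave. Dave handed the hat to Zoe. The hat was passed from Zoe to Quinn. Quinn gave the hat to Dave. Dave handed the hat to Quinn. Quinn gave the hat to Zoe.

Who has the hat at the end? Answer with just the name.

Answer: Zoe

Derivation:
Tracking the hat through each event:
Start: Quinn has the hat.
After event 1: Dave has the hat.
After event 2: Zoe has the hat.
After event 3: Quinn has the hat.
After event 4: Dave has the hat.
After event 5: Quinn has the hat.
After event 6: Zoe has the hat.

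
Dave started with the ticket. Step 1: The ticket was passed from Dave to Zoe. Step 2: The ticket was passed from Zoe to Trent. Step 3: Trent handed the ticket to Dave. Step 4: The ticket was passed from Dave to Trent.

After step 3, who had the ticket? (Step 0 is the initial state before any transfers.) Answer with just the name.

Answer: Dave

Derivation:
Tracking the ticket holder through step 3:
After step 0 (start): Dave
After step 1: Zoe
After step 2: Trent
After step 3: Dave

At step 3, the holder is Dave.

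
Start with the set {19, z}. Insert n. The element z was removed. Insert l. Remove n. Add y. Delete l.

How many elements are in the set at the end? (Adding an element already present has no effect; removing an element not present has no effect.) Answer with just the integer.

Answer: 2

Derivation:
Tracking the set through each operation:
Start: {19, z}
Event 1 (add n): added. Set: {19, n, z}
Event 2 (remove z): removed. Set: {19, n}
Event 3 (add l): added. Set: {19, l, n}
Event 4 (remove n): removed. Set: {19, l}
Event 5 (add y): added. Set: {19, l, y}
Event 6 (remove l): removed. Set: {19, y}

Final set: {19, y} (size 2)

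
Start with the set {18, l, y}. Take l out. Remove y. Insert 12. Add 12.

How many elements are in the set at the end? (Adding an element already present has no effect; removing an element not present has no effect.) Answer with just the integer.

Answer: 2

Derivation:
Tracking the set through each operation:
Start: {18, l, y}
Event 1 (remove l): removed. Set: {18, y}
Event 2 (remove y): removed. Set: {18}
Event 3 (add 12): added. Set: {12, 18}
Event 4 (add 12): already present, no change. Set: {12, 18}

Final set: {12, 18} (size 2)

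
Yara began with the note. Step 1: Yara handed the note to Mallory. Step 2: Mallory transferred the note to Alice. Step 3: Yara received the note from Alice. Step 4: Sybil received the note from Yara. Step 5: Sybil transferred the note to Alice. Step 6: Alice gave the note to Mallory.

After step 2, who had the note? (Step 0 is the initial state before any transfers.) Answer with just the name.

Tracking the note holder through step 2:
After step 0 (start): Yara
After step 1: Mallory
After step 2: Alice

At step 2, the holder is Alice.

Answer: Alice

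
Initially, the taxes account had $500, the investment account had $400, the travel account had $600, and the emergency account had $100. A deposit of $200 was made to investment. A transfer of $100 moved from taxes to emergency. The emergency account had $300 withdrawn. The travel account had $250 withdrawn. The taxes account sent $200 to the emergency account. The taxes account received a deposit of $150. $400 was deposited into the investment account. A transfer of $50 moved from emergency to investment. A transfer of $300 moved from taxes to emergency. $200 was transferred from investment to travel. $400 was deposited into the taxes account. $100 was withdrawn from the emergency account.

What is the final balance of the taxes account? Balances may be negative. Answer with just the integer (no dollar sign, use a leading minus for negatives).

Answer: 450

Derivation:
Tracking account balances step by step:
Start: taxes=500, investment=400, travel=600, emergency=100
Event 1 (deposit 200 to investment): investment: 400 + 200 = 600. Balances: taxes=500, investment=600, travel=600, emergency=100
Event 2 (transfer 100 taxes -> emergency): taxes: 500 - 100 = 400, emergency: 100 + 100 = 200. Balances: taxes=400, investment=600, travel=600, emergency=200
Event 3 (withdraw 300 from emergency): emergency: 200 - 300 = -100. Balances: taxes=400, investment=600, travel=600, emergency=-100
Event 4 (withdraw 250 from travel): travel: 600 - 250 = 350. Balances: taxes=400, investment=600, travel=350, emergency=-100
Event 5 (transfer 200 taxes -> emergency): taxes: 400 - 200 = 200, emergency: -100 + 200 = 100. Balances: taxes=200, investment=600, travel=350, emergency=100
Event 6 (deposit 150 to taxes): taxes: 200 + 150 = 350. Balances: taxes=350, investment=600, travel=350, emergency=100
Event 7 (deposit 400 to investment): investment: 600 + 400 = 1000. Balances: taxes=350, investment=1000, travel=350, emergency=100
Event 8 (transfer 50 emergency -> investment): emergency: 100 - 50 = 50, investment: 1000 + 50 = 1050. Balances: taxes=350, investment=1050, travel=350, emergency=50
Event 9 (transfer 300 taxes -> emergency): taxes: 350 - 300 = 50, emergency: 50 + 300 = 350. Balances: taxes=50, investment=1050, travel=350, emergency=350
Event 10 (transfer 200 investment -> travel): investment: 1050 - 200 = 850, travel: 350 + 200 = 550. Balances: taxes=50, investment=850, travel=550, emergency=350
Event 11 (deposit 400 to taxes): taxes: 50 + 400 = 450. Balances: taxes=450, investment=850, travel=550, emergency=350
Event 12 (withdraw 100 from emergency): emergency: 350 - 100 = 250. Balances: taxes=450, investment=850, travel=550, emergency=250

Final balance of taxes: 450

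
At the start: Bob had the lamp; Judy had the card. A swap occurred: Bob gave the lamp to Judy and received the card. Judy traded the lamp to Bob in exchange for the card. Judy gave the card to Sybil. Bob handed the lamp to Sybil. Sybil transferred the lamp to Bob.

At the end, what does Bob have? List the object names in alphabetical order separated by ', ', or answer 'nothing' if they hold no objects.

Answer: lamp

Derivation:
Tracking all object holders:
Start: lamp:Bob, card:Judy
Event 1 (swap lamp<->card: now lamp:Judy, card:Bob). State: lamp:Judy, card:Bob
Event 2 (swap lamp<->card: now lamp:Bob, card:Judy). State: lamp:Bob, card:Judy
Event 3 (give card: Judy -> Sybil). State: lamp:Bob, card:Sybil
Event 4 (give lamp: Bob -> Sybil). State: lamp:Sybil, card:Sybil
Event 5 (give lamp: Sybil -> Bob). State: lamp:Bob, card:Sybil

Final state: lamp:Bob, card:Sybil
Bob holds: lamp.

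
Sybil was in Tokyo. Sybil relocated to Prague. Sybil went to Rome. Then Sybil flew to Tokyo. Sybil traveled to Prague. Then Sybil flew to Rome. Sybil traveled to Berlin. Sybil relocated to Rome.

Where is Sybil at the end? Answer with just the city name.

Answer: Rome

Derivation:
Tracking Sybil's location:
Start: Sybil is in Tokyo.
After move 1: Tokyo -> Prague. Sybil is in Prague.
After move 2: Prague -> Rome. Sybil is in Rome.
After move 3: Rome -> Tokyo. Sybil is in Tokyo.
After move 4: Tokyo -> Prague. Sybil is in Prague.
After move 5: Prague -> Rome. Sybil is in Rome.
After move 6: Rome -> Berlin. Sybil is in Berlin.
After move 7: Berlin -> Rome. Sybil is in Rome.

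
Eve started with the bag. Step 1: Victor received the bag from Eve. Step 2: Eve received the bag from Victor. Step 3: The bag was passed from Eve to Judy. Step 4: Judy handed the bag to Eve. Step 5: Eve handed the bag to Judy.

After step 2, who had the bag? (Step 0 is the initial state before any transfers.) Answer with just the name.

Tracking the bag holder through step 2:
After step 0 (start): Eve
After step 1: Victor
After step 2: Eve

At step 2, the holder is Eve.

Answer: Eve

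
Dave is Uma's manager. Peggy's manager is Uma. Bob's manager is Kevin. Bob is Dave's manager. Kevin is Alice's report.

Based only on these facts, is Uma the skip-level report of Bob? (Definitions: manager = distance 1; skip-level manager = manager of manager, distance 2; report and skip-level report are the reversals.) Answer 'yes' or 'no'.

Answer: yes

Derivation:
Reconstructing the manager chain from the given facts:
  Alice -> Kevin -> Bob -> Dave -> Uma -> Peggy
(each arrow means 'manager of the next')
Positions in the chain (0 = top):
  position of Alice: 0
  position of Kevin: 1
  position of Bob: 2
  position of Dave: 3
  position of Uma: 4
  position of Peggy: 5

Uma is at position 4, Bob is at position 2; signed distance (j - i) = -2.
'skip-level report' requires j - i = -2. Actual distance is -2, so the relation HOLDS.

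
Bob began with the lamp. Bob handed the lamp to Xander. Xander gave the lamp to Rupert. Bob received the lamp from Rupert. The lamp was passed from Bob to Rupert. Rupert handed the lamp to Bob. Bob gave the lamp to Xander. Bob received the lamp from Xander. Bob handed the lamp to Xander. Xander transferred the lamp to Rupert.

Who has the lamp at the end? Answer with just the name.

Answer: Rupert

Derivation:
Tracking the lamp through each event:
Start: Bob has the lamp.
After event 1: Xander has the lamp.
After event 2: Rupert has the lamp.
After event 3: Bob has the lamp.
After event 4: Rupert has the lamp.
After event 5: Bob has the lamp.
After event 6: Xander has the lamp.
After event 7: Bob has the lamp.
After event 8: Xander has the lamp.
After event 9: Rupert has the lamp.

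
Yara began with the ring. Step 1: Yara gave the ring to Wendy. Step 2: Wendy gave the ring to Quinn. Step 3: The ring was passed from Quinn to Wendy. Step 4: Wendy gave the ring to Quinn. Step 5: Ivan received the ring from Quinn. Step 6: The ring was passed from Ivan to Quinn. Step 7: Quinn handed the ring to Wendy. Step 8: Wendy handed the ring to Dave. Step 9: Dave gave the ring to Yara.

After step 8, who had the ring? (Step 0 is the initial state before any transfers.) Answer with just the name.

Tracking the ring holder through step 8:
After step 0 (start): Yara
After step 1: Wendy
After step 2: Quinn
After step 3: Wendy
After step 4: Quinn
After step 5: Ivan
After step 6: Quinn
After step 7: Wendy
After step 8: Dave

At step 8, the holder is Dave.

Answer: Dave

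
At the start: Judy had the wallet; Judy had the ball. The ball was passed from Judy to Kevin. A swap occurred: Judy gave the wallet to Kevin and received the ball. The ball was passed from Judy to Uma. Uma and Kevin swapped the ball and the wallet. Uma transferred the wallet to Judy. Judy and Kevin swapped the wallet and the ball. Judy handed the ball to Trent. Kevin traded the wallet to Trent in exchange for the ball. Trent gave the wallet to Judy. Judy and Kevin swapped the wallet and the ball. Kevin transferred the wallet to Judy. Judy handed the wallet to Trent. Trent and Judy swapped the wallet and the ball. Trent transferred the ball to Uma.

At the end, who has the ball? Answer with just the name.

Tracking all object holders:
Start: wallet:Judy, ball:Judy
Event 1 (give ball: Judy -> Kevin). State: wallet:Judy, ball:Kevin
Event 2 (swap wallet<->ball: now wallet:Kevin, ball:Judy). State: wallet:Kevin, ball:Judy
Event 3 (give ball: Judy -> Uma). State: wallet:Kevin, ball:Uma
Event 4 (swap ball<->wallet: now ball:Kevin, wallet:Uma). State: wallet:Uma, ball:Kevin
Event 5 (give wallet: Uma -> Judy). State: wallet:Judy, ball:Kevin
Event 6 (swap wallet<->ball: now wallet:Kevin, ball:Judy). State: wallet:Kevin, ball:Judy
Event 7 (give ball: Judy -> Trent). State: wallet:Kevin, ball:Trent
Event 8 (swap wallet<->ball: now wallet:Trent, ball:Kevin). State: wallet:Trent, ball:Kevin
Event 9 (give wallet: Trent -> Judy). State: wallet:Judy, ball:Kevin
Event 10 (swap wallet<->ball: now wallet:Kevin, ball:Judy). State: wallet:Kevin, ball:Judy
Event 11 (give wallet: Kevin -> Judy). State: wallet:Judy, ball:Judy
Event 12 (give wallet: Judy -> Trent). State: wallet:Trent, ball:Judy
Event 13 (swap wallet<->ball: now wallet:Judy, ball:Trent). State: wallet:Judy, ball:Trent
Event 14 (give ball: Trent -> Uma). State: wallet:Judy, ball:Uma

Final state: wallet:Judy, ball:Uma
The ball is held by Uma.

Answer: Uma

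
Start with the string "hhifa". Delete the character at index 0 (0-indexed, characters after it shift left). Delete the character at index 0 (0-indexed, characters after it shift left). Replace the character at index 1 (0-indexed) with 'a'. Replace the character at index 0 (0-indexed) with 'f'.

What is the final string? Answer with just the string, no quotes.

Applying each edit step by step:
Start: "hhifa"
Op 1 (delete idx 0 = 'h'): "hhifa" -> "hifa"
Op 2 (delete idx 0 = 'h'): "hifa" -> "ifa"
Op 3 (replace idx 1: 'f' -> 'a'): "ifa" -> "iaa"
Op 4 (replace idx 0: 'i' -> 'f'): "iaa" -> "faa"

Answer: faa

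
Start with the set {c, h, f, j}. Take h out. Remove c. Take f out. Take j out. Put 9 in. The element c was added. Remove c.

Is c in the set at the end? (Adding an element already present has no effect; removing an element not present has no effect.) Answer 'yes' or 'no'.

Tracking the set through each operation:
Start: {c, f, h, j}
Event 1 (remove h): removed. Set: {c, f, j}
Event 2 (remove c): removed. Set: {f, j}
Event 3 (remove f): removed. Set: {j}
Event 4 (remove j): removed. Set: {}
Event 5 (add 9): added. Set: {9}
Event 6 (add c): added. Set: {9, c}
Event 7 (remove c): removed. Set: {9}

Final set: {9} (size 1)
c is NOT in the final set.

Answer: no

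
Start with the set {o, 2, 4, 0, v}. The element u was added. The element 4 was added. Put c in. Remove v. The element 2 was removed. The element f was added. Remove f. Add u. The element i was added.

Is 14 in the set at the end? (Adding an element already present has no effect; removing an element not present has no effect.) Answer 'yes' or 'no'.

Tracking the set through each operation:
Start: {0, 2, 4, o, v}
Event 1 (add u): added. Set: {0, 2, 4, o, u, v}
Event 2 (add 4): already present, no change. Set: {0, 2, 4, o, u, v}
Event 3 (add c): added. Set: {0, 2, 4, c, o, u, v}
Event 4 (remove v): removed. Set: {0, 2, 4, c, o, u}
Event 5 (remove 2): removed. Set: {0, 4, c, o, u}
Event 6 (add f): added. Set: {0, 4, c, f, o, u}
Event 7 (remove f): removed. Set: {0, 4, c, o, u}
Event 8 (add u): already present, no change. Set: {0, 4, c, o, u}
Event 9 (add i): added. Set: {0, 4, c, i, o, u}

Final set: {0, 4, c, i, o, u} (size 6)
14 is NOT in the final set.

Answer: no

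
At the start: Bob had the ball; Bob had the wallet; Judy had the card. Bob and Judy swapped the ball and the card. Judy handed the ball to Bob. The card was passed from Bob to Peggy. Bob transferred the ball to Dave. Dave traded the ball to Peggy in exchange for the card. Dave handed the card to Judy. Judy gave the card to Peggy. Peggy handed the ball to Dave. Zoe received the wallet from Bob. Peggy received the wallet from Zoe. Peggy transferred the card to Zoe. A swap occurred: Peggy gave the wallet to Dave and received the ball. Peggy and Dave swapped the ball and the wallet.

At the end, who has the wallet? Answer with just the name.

Answer: Peggy

Derivation:
Tracking all object holders:
Start: ball:Bob, wallet:Bob, card:Judy
Event 1 (swap ball<->card: now ball:Judy, card:Bob). State: ball:Judy, wallet:Bob, card:Bob
Event 2 (give ball: Judy -> Bob). State: ball:Bob, wallet:Bob, card:Bob
Event 3 (give card: Bob -> Peggy). State: ball:Bob, wallet:Bob, card:Peggy
Event 4 (give ball: Bob -> Dave). State: ball:Dave, wallet:Bob, card:Peggy
Event 5 (swap ball<->card: now ball:Peggy, card:Dave). State: ball:Peggy, wallet:Bob, card:Dave
Event 6 (give card: Dave -> Judy). State: ball:Peggy, wallet:Bob, card:Judy
Event 7 (give card: Judy -> Peggy). State: ball:Peggy, wallet:Bob, card:Peggy
Event 8 (give ball: Peggy -> Dave). State: ball:Dave, wallet:Bob, card:Peggy
Event 9 (give wallet: Bob -> Zoe). State: ball:Dave, wallet:Zoe, card:Peggy
Event 10 (give wallet: Zoe -> Peggy). State: ball:Dave, wallet:Peggy, card:Peggy
Event 11 (give card: Peggy -> Zoe). State: ball:Dave, wallet:Peggy, card:Zoe
Event 12 (swap wallet<->ball: now wallet:Dave, ball:Peggy). State: ball:Peggy, wallet:Dave, card:Zoe
Event 13 (swap ball<->wallet: now ball:Dave, wallet:Peggy). State: ball:Dave, wallet:Peggy, card:Zoe

Final state: ball:Dave, wallet:Peggy, card:Zoe
The wallet is held by Peggy.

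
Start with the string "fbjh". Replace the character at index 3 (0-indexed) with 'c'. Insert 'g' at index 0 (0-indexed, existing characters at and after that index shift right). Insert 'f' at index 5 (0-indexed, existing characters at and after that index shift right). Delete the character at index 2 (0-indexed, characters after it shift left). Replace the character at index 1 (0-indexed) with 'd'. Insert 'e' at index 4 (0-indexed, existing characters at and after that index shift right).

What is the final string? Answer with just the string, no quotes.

Applying each edit step by step:
Start: "fbjh"
Op 1 (replace idx 3: 'h' -> 'c'): "fbjh" -> "fbjc"
Op 2 (insert 'g' at idx 0): "fbjc" -> "gfbjc"
Op 3 (insert 'f' at idx 5): "gfbjc" -> "gfbjcf"
Op 4 (delete idx 2 = 'b'): "gfbjcf" -> "gfjcf"
Op 5 (replace idx 1: 'f' -> 'd'): "gfjcf" -> "gdjcf"
Op 6 (insert 'e' at idx 4): "gdjcf" -> "gdjcef"

Answer: gdjcef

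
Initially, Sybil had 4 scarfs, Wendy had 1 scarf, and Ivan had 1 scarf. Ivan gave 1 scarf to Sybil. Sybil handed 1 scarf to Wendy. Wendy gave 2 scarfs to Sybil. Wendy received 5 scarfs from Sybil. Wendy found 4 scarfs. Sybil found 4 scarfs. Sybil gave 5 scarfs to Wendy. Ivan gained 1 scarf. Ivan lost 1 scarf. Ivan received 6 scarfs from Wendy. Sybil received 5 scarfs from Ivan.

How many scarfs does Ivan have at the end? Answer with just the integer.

Answer: 1

Derivation:
Tracking counts step by step:
Start: Sybil=4, Wendy=1, Ivan=1
Event 1 (Ivan -> Sybil, 1): Ivan: 1 -> 0, Sybil: 4 -> 5. State: Sybil=5, Wendy=1, Ivan=0
Event 2 (Sybil -> Wendy, 1): Sybil: 5 -> 4, Wendy: 1 -> 2. State: Sybil=4, Wendy=2, Ivan=0
Event 3 (Wendy -> Sybil, 2): Wendy: 2 -> 0, Sybil: 4 -> 6. State: Sybil=6, Wendy=0, Ivan=0
Event 4 (Sybil -> Wendy, 5): Sybil: 6 -> 1, Wendy: 0 -> 5. State: Sybil=1, Wendy=5, Ivan=0
Event 5 (Wendy +4): Wendy: 5 -> 9. State: Sybil=1, Wendy=9, Ivan=0
Event 6 (Sybil +4): Sybil: 1 -> 5. State: Sybil=5, Wendy=9, Ivan=0
Event 7 (Sybil -> Wendy, 5): Sybil: 5 -> 0, Wendy: 9 -> 14. State: Sybil=0, Wendy=14, Ivan=0
Event 8 (Ivan +1): Ivan: 0 -> 1. State: Sybil=0, Wendy=14, Ivan=1
Event 9 (Ivan -1): Ivan: 1 -> 0. State: Sybil=0, Wendy=14, Ivan=0
Event 10 (Wendy -> Ivan, 6): Wendy: 14 -> 8, Ivan: 0 -> 6. State: Sybil=0, Wendy=8, Ivan=6
Event 11 (Ivan -> Sybil, 5): Ivan: 6 -> 1, Sybil: 0 -> 5. State: Sybil=5, Wendy=8, Ivan=1

Ivan's final count: 1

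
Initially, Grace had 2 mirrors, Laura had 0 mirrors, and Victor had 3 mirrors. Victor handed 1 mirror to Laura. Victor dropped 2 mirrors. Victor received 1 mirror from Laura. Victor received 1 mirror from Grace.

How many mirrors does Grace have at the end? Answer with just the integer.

Tracking counts step by step:
Start: Grace=2, Laura=0, Victor=3
Event 1 (Victor -> Laura, 1): Victor: 3 -> 2, Laura: 0 -> 1. State: Grace=2, Laura=1, Victor=2
Event 2 (Victor -2): Victor: 2 -> 0. State: Grace=2, Laura=1, Victor=0
Event 3 (Laura -> Victor, 1): Laura: 1 -> 0, Victor: 0 -> 1. State: Grace=2, Laura=0, Victor=1
Event 4 (Grace -> Victor, 1): Grace: 2 -> 1, Victor: 1 -> 2. State: Grace=1, Laura=0, Victor=2

Grace's final count: 1

Answer: 1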